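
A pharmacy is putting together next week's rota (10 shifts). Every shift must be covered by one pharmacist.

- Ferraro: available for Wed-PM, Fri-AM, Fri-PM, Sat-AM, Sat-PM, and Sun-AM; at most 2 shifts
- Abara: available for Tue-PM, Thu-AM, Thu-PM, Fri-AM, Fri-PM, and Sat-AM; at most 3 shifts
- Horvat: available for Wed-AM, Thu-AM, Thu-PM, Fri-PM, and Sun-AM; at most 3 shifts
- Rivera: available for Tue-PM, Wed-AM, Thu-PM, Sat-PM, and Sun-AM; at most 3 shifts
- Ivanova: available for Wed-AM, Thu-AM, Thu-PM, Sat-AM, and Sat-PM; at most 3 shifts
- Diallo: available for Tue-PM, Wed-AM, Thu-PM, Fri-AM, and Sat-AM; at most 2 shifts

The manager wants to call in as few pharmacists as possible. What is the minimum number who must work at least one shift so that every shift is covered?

10 slots to fill and no one can take more than 3, so at least ⌈10/3⌉ = 4 pharmacists are needed.
Ferraro, Abara, Horvat, and Rivera alone can cover everything: Tue-PM→Abara, Wed-AM→Horvat, Wed-PM→Ferraro, Thu-AM→Abara, Thu-PM→Horvat, Fri-AM→Ferraro, Fri-PM→Horvat, Sat-AM→Abara, Sat-PM→Rivera, Sun-AM→Rivera.

4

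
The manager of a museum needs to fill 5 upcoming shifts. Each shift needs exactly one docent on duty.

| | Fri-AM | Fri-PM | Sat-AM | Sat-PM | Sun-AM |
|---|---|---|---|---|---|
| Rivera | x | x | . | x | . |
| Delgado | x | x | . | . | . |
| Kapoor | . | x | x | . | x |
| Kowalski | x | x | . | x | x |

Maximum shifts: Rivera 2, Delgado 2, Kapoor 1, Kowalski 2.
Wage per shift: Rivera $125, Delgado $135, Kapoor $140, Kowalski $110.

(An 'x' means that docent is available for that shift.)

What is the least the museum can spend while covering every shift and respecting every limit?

$610

Sat-AM can only be covered by Kapoor, so that assignment is forced.
Picking the cheapest available docent for each shift independently would cost $580, but that ignores the shift limits.
An optimal schedule: Fri-AM→Rivera, Fri-PM→Rivera, Sat-AM→Kapoor, Sat-PM→Kowalski, Sun-AM→Kowalski.
Total: 125 + 125 + 140 + 110 + 110 = $610.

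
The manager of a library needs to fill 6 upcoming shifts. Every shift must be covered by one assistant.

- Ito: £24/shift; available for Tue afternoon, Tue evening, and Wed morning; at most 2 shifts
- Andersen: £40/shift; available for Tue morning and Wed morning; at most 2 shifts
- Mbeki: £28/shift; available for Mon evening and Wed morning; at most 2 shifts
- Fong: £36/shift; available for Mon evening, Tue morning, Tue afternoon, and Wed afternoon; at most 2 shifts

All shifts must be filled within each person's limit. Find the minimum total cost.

£176

Tue evening can only be covered by Ito, so that assignment is forced.
Wed afternoon can only be covered by Fong, so that assignment is forced.
Picking the cheapest available assistant for each shift independently would cost £172, but that ignores the shift limits.
An optimal schedule: Mon evening→Mbeki, Tue morning→Fong, Tue afternoon→Ito, Tue evening→Ito, Wed morning→Mbeki, Wed afternoon→Fong.
Total: 28 + 36 + 24 + 24 + 28 + 36 = £176.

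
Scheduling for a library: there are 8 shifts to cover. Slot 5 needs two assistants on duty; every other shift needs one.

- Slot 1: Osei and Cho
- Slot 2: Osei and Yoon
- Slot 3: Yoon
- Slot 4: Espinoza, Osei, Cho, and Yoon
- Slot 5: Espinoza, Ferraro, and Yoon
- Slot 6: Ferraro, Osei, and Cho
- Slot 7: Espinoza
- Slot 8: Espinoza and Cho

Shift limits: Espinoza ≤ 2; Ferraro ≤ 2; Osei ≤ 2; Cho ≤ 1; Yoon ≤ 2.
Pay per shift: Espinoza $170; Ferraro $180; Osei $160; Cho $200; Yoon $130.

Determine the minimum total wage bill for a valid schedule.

$1480

Slot 3 can only be covered by Yoon, so that assignment is forced.
Slot 7 can only be covered by Espinoza, so that assignment is forced.
Picking the cheapest available assistant for each shift independently would cost $1350, but that ignores the shift limits.
An optimal schedule: Slot 1→Osei, Slot 2→Osei, Slot 3→Yoon, Slot 4→Cho, Slot 5→Ferraro+Yoon, Slot 6→Ferraro, Slot 7→Espinoza, Slot 8→Espinoza.
Total: 160 + 160 + 130 + 200 + 180 + 130 + 180 + 170 + 170 = $1480.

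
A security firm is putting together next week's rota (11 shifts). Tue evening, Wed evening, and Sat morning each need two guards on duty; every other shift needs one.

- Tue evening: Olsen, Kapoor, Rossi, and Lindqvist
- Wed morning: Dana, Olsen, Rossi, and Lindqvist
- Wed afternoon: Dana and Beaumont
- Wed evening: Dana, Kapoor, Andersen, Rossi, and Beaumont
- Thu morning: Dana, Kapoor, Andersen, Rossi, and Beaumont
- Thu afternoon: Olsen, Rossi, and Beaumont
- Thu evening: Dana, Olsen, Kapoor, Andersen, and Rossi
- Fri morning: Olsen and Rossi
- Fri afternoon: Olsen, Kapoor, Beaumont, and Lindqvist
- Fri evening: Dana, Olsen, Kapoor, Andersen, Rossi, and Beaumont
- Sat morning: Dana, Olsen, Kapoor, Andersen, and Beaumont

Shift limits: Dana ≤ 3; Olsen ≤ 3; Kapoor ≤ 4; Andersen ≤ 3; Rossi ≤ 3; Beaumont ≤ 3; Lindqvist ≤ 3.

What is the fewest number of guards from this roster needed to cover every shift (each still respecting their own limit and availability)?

14 slots to fill and no one can take more than 4, so at least ⌈14/4⌉ = 4 guards are needed.
Any 4 guards together have capacity at most 4+3+3+3 = 13 < 14 slots, so 4 can never suffice.
Dana, Olsen, Kapoor, Andersen, and Rossi alone can cover everything: Tue evening→Kapoor+Rossi, Wed morning→Dana, Wed afternoon→Dana, Wed evening→Andersen+Rossi, Thu morning→Dana, Thu afternoon→Olsen, Thu evening→Kapoor, Fri morning→Olsen, Fri afternoon→Olsen, Fri evening→Kapoor, Sat morning→Kapoor+Andersen.

5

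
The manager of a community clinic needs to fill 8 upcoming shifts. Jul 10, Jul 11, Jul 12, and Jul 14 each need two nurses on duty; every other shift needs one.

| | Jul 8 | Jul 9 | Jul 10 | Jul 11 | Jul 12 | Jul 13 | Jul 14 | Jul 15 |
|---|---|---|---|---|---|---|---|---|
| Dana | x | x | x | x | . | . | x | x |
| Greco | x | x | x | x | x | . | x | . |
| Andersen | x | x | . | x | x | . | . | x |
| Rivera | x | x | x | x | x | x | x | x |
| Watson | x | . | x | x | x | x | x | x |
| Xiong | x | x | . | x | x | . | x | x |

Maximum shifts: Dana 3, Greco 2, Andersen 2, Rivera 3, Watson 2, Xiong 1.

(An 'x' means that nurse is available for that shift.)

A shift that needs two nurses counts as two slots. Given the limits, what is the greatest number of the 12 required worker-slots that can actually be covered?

Total capacity across all nurses is 3+2+2+3+2+1 = 13, and 12 slots are needed, so at most 12 can be filled.
An assignment achieving 12: Jul 8→Rivera, Jul 9→Dana, Jul 10→Dana+Greco, Jul 11→Watson+Xiong, Jul 12→Greco+Andersen, Jul 13→Rivera, Jul 14→Dana+Rivera, Jul 15→Andersen.
Loads: Dana 3/3, Greco 2/2, Andersen 2/2, Rivera 3/3, Watson 1/2, Xiong 1/1.

12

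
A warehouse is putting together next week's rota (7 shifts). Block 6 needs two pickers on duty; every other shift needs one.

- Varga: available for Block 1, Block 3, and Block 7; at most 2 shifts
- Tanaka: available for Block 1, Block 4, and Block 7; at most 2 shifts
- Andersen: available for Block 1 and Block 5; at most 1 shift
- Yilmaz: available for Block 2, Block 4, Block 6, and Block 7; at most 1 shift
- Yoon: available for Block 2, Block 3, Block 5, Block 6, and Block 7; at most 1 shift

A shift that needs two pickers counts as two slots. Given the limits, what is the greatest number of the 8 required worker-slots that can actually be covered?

Total capacity across all pickers is 2+2+1+1+1 = 7, and 8 slots are needed, so at most 7 can be filled.
An assignment achieving 7: Block 1→Varga, Block 2→Yilmaz, Block 3→Varga, Block 4→Tanaka, Block 5→Andersen, Block 6→Yoon, Block 7→Tanaka.
Loads: Varga 2/2, Tanaka 2/2, Andersen 1/1, Yilmaz 1/1, Yoon 1/1.

7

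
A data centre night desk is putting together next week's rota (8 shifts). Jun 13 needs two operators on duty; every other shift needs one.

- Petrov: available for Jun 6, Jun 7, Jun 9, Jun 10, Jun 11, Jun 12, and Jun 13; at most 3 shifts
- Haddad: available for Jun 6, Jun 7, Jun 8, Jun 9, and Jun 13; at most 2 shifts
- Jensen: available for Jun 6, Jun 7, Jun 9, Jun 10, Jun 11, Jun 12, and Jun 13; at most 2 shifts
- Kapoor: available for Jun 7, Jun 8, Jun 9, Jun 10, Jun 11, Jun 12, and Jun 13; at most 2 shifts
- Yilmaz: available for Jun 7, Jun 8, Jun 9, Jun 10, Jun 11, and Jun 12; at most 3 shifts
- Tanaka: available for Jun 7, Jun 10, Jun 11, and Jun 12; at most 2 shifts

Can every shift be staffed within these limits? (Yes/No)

Yes

One valid schedule: Jun 6→Petrov, Jun 7→Kapoor, Jun 8→Haddad, Jun 9→Petrov, Jun 10→Petrov, Jun 11→Jensen, Jun 12→Jensen, Jun 13→Haddad+Kapoor.
Loads: Petrov 3/3, Haddad 2/2, Jensen 2/2, Kapoor 2/2, Yilmaz 0/3, Tanaka 0/2 — all within limits.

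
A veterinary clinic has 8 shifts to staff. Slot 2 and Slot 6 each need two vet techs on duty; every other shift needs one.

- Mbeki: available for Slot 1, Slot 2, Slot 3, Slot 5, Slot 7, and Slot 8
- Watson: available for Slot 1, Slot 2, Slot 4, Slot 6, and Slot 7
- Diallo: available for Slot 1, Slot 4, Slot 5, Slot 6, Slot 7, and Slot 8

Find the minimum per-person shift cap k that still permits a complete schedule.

4

With 3 vet techs and 10 worker-slots to fill, someone must work at least ⌈10/3⌉ = 4 shifts, so k ≥ 4.
k = 4 works: Slot 1→Watson, Slot 2→Mbeki+Watson, Slot 3→Mbeki, Slot 4→Watson, Slot 5→Mbeki, Slot 6→Watson+Diallo, Slot 7→Diallo, Slot 8→Mbeki.
Loads: Mbeki 4, Watson 4, Diallo 2 — all ≤ 4.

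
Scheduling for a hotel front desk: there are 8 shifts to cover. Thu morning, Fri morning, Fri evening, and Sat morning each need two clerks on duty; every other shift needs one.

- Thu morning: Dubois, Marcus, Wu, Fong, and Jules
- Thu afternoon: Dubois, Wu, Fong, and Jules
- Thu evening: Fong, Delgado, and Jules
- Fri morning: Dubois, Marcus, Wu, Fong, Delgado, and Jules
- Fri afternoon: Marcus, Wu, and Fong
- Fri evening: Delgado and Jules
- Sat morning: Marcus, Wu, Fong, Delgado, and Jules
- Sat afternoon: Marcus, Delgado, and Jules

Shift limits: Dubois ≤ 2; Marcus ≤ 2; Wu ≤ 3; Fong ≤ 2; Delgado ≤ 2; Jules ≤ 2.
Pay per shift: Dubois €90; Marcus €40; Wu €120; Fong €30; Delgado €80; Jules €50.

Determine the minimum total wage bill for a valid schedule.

Fri evening can only be covered by Delgado and Jules, so that assignment is forced.
Picking the cheapest available clerk for each shift independently would cost €470, but that ignores the shift limits.
An optimal schedule: Thu morning→Marcus+Dubois, Thu afternoon→Jules, Thu evening→Fong, Fri morning→Dubois+Wu, Fri afternoon→Fong, Fri evening→Jules+Delgado, Sat morning→Delgado+Wu, Sat afternoon→Marcus.
Total: 40 + 90 + 50 + 30 + 90 + 120 + 30 + 50 + 80 + 80 + 120 + 40 = €820.

€820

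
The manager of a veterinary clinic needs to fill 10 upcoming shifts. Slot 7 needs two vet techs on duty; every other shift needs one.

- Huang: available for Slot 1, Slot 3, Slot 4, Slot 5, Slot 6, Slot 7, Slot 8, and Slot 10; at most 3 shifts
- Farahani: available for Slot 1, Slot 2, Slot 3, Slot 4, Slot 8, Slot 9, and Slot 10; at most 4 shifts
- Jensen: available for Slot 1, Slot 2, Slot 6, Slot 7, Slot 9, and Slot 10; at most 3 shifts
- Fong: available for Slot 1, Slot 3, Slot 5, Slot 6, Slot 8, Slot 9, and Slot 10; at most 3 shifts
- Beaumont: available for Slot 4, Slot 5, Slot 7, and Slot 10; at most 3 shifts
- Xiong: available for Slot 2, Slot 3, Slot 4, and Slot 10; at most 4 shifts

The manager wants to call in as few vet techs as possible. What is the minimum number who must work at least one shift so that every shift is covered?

4

11 slots to fill and no one can take more than 4, so at least ⌈11/4⌉ = 3 vet techs are needed.
No set of 3 vet techs can cover every shift (each such set leaves at least one shift with no one available or exceeds a cap).
Huang, Farahani, Jensen, and Fong alone can cover everything: Slot 1→Jensen, Slot 2→Farahani, Slot 3→Farahani, Slot 4→Huang, Slot 5→Huang, Slot 6→Jensen, Slot 7→Huang+Jensen, Slot 8→Farahani, Slot 9→Farahani, Slot 10→Fong.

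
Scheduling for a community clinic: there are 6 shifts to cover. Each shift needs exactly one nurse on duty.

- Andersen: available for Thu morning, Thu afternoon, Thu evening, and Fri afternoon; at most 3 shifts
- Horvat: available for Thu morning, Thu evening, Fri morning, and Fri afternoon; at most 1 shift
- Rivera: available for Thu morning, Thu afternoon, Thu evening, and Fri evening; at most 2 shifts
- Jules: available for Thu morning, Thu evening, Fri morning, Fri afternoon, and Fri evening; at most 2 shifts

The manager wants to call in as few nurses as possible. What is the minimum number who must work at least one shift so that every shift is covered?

6 slots to fill and no one can take more than 3, so at least ⌈6/3⌉ = 2 nurses are needed.
Any 2 nurses together have capacity at most 3+2 = 5 < 6 slots, so 2 can never suffice.
Andersen, Horvat, and Rivera alone can cover everything: Thu morning→Andersen, Thu afternoon→Andersen, Thu evening→Rivera, Fri morning→Horvat, Fri afternoon→Andersen, Fri evening→Rivera.

3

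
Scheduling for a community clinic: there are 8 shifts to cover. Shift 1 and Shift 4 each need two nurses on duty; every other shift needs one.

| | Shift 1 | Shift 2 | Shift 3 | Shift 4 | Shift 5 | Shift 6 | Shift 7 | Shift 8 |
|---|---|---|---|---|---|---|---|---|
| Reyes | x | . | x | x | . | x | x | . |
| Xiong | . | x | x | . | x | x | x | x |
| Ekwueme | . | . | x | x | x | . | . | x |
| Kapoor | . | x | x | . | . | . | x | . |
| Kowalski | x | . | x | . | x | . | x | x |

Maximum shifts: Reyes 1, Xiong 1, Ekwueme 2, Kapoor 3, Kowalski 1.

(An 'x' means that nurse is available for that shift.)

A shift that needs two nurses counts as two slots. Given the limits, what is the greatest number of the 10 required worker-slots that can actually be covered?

8

Total capacity across all nurses is 1+1+2+3+1 = 8, and 10 slots are needed, so at most 8 can be filled.
An assignment achieving 8: Shift 1→Reyes+Kowalski, Shift 2→Kapoor, Shift 3→Kapoor, Shift 4→Ekwueme, Shift 5→Ekwueme, Shift 6→Xiong, Shift 7→Kapoor.
Loads: Reyes 1/1, Xiong 1/1, Ekwueme 2/2, Kapoor 3/3, Kowalski 1/1.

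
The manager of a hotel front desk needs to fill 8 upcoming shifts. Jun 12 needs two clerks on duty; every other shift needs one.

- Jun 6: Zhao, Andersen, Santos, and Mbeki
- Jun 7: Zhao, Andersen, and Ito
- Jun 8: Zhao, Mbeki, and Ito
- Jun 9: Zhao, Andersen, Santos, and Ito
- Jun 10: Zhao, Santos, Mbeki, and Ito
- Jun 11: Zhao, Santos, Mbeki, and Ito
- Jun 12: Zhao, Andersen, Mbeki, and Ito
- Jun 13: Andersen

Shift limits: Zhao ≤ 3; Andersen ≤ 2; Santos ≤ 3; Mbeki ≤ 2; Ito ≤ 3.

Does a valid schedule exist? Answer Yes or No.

Yes

Jun 13 can only be covered by Andersen, so that assignment is forced.
One valid schedule: Jun 6→Zhao, Jun 7→Zhao, Jun 8→Zhao, Jun 9→Andersen, Jun 10→Santos, Jun 11→Santos, Jun 12→Mbeki+Ito, Jun 13→Andersen.
Loads: Zhao 3/3, Andersen 2/2, Santos 2/3, Mbeki 1/2, Ito 1/3 — all within limits.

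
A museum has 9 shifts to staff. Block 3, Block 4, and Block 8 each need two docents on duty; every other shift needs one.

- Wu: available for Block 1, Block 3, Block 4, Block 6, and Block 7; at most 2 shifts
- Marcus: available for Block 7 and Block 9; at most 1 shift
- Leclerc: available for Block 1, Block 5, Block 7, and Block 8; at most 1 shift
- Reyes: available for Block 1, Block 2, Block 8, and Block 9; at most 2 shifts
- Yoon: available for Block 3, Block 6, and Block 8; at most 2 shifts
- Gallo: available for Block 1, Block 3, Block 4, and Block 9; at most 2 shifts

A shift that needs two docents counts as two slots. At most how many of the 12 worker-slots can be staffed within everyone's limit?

Total capacity across all docents is 2+1+1+2+2+2 = 10, and 12 slots are needed, so at most 10 can be filled.
An assignment achieving 10: Block 2→Reyes, Block 3→Yoon+Gallo, Block 4→Wu+Gallo, Block 5→Leclerc, Block 6→Wu, Block 7→Marcus, Block 8→Reyes+Yoon.
Loads: Wu 2/2, Marcus 1/1, Leclerc 1/1, Reyes 2/2, Yoon 2/2, Gallo 2/2.

10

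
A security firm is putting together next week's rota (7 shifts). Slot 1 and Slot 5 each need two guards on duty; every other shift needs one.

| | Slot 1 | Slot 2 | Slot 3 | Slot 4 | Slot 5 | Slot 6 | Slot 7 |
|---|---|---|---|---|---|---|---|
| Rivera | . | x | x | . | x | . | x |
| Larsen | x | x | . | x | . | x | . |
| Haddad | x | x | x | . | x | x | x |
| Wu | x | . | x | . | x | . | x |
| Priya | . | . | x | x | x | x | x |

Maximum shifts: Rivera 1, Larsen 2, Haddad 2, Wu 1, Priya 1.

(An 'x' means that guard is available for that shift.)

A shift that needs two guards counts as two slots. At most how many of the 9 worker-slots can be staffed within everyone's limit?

Total capacity across all guards is 1+2+2+1+1 = 7, and 9 slots are needed, so at most 7 can be filled.
An assignment achieving 7: Slot 1→Larsen+Haddad, Slot 2→Rivera, Slot 3→Wu, Slot 4→Larsen, Slot 5→Priya, Slot 6→Haddad.
Loads: Rivera 1/1, Larsen 2/2, Haddad 2/2, Wu 1/1, Priya 1/1.

7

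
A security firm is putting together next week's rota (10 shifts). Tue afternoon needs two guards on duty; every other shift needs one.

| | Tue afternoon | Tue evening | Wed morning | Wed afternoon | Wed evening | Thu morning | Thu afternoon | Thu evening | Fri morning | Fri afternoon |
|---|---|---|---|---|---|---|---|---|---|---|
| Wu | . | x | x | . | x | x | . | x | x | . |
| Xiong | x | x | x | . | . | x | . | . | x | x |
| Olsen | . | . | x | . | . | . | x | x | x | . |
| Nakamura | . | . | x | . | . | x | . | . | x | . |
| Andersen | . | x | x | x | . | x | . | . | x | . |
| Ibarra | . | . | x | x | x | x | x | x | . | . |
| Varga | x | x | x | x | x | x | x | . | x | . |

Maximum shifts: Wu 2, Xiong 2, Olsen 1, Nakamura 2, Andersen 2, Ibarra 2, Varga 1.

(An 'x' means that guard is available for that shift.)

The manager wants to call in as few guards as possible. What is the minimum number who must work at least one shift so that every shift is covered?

6

11 slots to fill and no one can take more than 2, so at least ⌈11/2⌉ = 6 guards are needed.
Wu, Xiong, Nakamura, Andersen, Ibarra, and Varga alone can cover everything: Tue afternoon→Xiong+Varga, Tue evening→Andersen, Wed morning→Nakamura, Wed afternoon→Andersen, Wed evening→Wu, Thu morning→Ibarra, Thu afternoon→Ibarra, Thu evening→Wu, Fri morning→Nakamura, Fri afternoon→Xiong.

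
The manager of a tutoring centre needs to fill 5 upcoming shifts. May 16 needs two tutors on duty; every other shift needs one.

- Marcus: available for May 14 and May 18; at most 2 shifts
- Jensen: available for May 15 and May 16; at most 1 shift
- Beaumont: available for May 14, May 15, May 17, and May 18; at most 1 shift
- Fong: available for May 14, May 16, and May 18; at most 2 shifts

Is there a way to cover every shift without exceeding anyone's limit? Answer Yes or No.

Total capacity is 6 and 6 slots are needed, so capacity alone doesn't rule it out.
Shifts {May 15, May 16, May 17} need 4 worker-slots in total, but the tutors available for any of those shifts (Jensen, Beaumont, and Fong) can supply at most 3 among them. So no valid schedule exists.

No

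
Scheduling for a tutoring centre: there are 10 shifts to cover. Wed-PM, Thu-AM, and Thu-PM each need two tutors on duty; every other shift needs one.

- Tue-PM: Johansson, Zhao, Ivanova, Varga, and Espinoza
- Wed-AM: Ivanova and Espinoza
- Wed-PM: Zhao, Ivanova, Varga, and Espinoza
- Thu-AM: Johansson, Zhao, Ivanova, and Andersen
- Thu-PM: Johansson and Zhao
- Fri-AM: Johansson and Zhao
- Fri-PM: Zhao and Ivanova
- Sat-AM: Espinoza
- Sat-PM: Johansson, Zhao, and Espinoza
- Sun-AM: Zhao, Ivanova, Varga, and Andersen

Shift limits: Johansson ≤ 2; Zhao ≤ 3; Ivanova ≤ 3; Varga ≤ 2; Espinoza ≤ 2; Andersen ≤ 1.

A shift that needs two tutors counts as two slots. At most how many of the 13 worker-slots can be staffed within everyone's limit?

13

Total capacity across all tutors is 2+3+3+2+2+1 = 13, and 13 slots are needed, so at most 13 can be filled.
An assignment achieving 13: Tue-PM→Espinoza, Wed-AM→Ivanova, Wed-PM→Ivanova+Varga, Thu-AM→Ivanova+Andersen, Thu-PM→Johansson+Zhao, Fri-AM→Johansson, Fri-PM→Zhao, Sat-AM→Espinoza, Sat-PM→Zhao, Sun-AM→Varga.
Loads: Johansson 2/2, Zhao 3/3, Ivanova 3/3, Varga 2/2, Espinoza 2/2, Andersen 1/1.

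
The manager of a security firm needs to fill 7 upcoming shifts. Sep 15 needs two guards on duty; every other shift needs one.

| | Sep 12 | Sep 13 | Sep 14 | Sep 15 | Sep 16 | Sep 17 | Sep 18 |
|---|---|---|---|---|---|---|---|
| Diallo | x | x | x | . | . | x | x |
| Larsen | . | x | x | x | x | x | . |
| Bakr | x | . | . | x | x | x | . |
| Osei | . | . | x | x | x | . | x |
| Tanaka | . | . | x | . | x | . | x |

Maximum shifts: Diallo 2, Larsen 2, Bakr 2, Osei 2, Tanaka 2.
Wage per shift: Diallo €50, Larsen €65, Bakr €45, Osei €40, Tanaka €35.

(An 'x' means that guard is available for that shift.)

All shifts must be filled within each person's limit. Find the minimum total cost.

Picking the cheapest available guard for each shift independently would cost €330, but that ignores the shift limits.
An optimal schedule: Sep 12→Bakr, Sep 13→Diallo, Sep 14→Tanaka, Sep 15→Osei+Bakr, Sep 16→Osei, Sep 17→Diallo, Sep 18→Tanaka.
Total: 45 + 50 + 35 + 40 + 45 + 40 + 50 + 35 = €340.

€340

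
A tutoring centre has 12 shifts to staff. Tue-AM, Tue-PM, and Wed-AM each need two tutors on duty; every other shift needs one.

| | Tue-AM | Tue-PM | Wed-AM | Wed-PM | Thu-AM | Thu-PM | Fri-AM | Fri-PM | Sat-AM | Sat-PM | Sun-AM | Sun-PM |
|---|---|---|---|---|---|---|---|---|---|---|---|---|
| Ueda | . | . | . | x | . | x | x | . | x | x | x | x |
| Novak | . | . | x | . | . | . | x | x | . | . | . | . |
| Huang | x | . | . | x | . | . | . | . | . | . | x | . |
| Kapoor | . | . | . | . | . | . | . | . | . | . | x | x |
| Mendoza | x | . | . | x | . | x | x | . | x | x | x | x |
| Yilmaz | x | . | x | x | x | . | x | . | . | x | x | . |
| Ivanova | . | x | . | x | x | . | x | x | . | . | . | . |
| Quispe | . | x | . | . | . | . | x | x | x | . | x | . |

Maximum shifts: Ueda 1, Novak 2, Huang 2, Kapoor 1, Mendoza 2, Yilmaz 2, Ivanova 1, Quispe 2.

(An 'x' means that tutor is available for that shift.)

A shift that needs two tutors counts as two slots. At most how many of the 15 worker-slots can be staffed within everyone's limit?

Total capacity across all tutors is 1+2+2+1+2+2+1+2 = 13, and 15 slots are needed, so at most 13 can be filled.
An assignment achieving 13: Tue-AM→Huang+Mendoza, Tue-PM→Ivanova+Quispe, Wed-AM→Novak+Yilmaz, Wed-PM→Huang, Thu-AM→Yilmaz, Thu-PM→Ueda, Fri-AM→Quispe, Fri-PM→Novak, Sat-AM→Mendoza, Sun-PM→Kapoor.
Loads: Ueda 1/1, Novak 2/2, Huang 2/2, Kapoor 1/1, Mendoza 2/2, Yilmaz 2/2, Ivanova 1/1, Quispe 2/2.

13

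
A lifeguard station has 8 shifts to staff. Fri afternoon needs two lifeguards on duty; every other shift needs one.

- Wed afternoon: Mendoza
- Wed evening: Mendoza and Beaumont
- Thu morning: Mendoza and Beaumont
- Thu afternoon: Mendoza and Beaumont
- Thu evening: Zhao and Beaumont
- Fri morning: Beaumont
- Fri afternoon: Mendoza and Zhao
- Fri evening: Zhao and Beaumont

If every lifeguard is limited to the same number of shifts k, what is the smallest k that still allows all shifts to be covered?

3

With 3 lifeguards and 9 worker-slots to fill, someone must work at least ⌈9/3⌉ = 3 shifts, so k ≥ 3.
k = 3 works: Wed afternoon→Mendoza, Wed evening→Mendoza, Thu morning→Beaumont, Thu afternoon→Beaumont, Thu evening→Zhao, Fri morning→Beaumont, Fri afternoon→Mendoza+Zhao, Fri evening→Zhao.
Loads: Mendoza 3, Zhao 3, Beaumont 3 — all ≤ 3.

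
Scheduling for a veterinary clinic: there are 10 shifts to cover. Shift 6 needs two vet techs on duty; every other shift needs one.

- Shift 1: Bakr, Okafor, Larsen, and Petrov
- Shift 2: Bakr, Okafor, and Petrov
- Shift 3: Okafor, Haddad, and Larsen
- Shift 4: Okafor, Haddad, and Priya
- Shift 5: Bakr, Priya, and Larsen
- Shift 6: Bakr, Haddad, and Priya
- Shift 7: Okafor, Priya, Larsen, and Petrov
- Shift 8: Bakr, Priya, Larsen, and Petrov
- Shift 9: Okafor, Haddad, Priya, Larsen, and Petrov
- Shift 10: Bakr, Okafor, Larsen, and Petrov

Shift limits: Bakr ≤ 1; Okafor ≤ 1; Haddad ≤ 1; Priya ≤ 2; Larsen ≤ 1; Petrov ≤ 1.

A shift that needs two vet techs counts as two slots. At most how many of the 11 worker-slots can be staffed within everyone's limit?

Total capacity across all vet techs is 1+1+1+2+1+1 = 7, and 11 slots are needed, so at most 7 can be filled.
An assignment achieving 7: Shift 1→Larsen, Shift 2→Bakr, Shift 3→Okafor, Shift 4→Haddad, Shift 5→Priya, Shift 6→Priya, Shift 7→Petrov.
Loads: Bakr 1/1, Okafor 1/1, Haddad 1/1, Priya 2/2, Larsen 1/1, Petrov 1/1.

7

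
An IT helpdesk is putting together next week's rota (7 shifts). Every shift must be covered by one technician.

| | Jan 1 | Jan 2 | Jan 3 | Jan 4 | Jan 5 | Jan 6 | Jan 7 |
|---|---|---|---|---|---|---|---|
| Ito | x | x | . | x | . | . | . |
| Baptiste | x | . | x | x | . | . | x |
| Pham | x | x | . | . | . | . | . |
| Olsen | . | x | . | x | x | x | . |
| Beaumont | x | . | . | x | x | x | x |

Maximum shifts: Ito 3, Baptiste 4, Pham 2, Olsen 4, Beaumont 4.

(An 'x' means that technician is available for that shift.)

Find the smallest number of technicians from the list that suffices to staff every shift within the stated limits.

7 slots to fill and no one can take more than 4, so at least ⌈7/4⌉ = 2 technicians are needed.
Baptiste and Olsen alone can cover everything: Jan 1→Baptiste, Jan 2→Olsen, Jan 3→Baptiste, Jan 4→Baptiste, Jan 5→Olsen, Jan 6→Olsen, Jan 7→Baptiste.

2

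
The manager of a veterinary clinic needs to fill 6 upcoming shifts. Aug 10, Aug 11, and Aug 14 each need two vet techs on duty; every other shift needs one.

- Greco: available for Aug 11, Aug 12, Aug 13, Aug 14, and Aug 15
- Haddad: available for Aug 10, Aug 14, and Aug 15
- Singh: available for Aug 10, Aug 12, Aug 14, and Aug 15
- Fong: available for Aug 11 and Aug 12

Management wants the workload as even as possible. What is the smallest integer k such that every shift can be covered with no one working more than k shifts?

With 4 vet techs and 9 worker-slots to fill, someone must work at least ⌈9/4⌉ = 3 shifts, so k ≥ 3.
k = 3 works: Aug 10→Haddad+Singh, Aug 11→Greco+Fong, Aug 12→Greco, Aug 13→Greco, Aug 14→Haddad+Singh, Aug 15→Haddad.
Loads: Greco 3, Haddad 3, Singh 2, Fong 1 — all ≤ 3.

3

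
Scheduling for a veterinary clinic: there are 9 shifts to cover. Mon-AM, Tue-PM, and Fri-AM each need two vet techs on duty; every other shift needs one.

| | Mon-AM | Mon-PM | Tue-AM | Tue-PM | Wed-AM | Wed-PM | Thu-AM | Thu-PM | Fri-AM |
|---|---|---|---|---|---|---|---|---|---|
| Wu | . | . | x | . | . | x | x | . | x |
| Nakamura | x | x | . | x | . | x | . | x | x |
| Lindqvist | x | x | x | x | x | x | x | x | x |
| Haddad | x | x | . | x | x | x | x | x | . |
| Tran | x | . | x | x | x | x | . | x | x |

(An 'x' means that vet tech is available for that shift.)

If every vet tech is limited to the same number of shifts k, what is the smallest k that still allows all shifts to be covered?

3

With 5 vet techs and 12 worker-slots to fill, someone must work at least ⌈12/5⌉ = 3 shifts, so k ≥ 3.
k = 3 works: Mon-AM→Nakamura+Lindqvist, Mon-PM→Nakamura, Tue-AM→Wu, Tue-PM→Haddad+Tran, Wed-AM→Lindqvist, Wed-PM→Wu, Thu-AM→Wu, Thu-PM→Nakamura, Fri-AM→Lindqvist+Tran.
Loads: Wu 3, Nakamura 3, Lindqvist 3, Haddad 1, Tran 2 — all ≤ 3.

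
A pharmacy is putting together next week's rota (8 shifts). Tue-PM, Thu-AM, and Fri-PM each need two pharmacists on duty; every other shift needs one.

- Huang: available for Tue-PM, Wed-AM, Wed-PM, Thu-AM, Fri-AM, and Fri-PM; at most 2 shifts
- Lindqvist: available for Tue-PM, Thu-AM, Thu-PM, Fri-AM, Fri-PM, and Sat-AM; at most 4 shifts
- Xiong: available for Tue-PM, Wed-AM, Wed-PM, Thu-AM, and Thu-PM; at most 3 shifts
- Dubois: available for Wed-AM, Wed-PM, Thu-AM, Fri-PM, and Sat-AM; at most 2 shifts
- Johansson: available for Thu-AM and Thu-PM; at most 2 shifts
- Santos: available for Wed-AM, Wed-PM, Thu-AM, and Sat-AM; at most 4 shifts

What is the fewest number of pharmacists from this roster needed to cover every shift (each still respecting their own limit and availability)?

11 slots to fill and no one can take more than 4, so at least ⌈11/4⌉ = 3 pharmacists are needed.
No set of 3 pharmacists can cover every shift (each such set leaves at least one shift with no one available or exceeds a cap).
Huang, Lindqvist, Xiong, and Dubois alone can cover everything: Tue-PM→Huang+Lindqvist, Wed-AM→Xiong, Wed-PM→Xiong, Thu-AM→Xiong+Dubois, Thu-PM→Lindqvist, Fri-AM→Huang, Fri-PM→Lindqvist+Dubois, Sat-AM→Lindqvist.

4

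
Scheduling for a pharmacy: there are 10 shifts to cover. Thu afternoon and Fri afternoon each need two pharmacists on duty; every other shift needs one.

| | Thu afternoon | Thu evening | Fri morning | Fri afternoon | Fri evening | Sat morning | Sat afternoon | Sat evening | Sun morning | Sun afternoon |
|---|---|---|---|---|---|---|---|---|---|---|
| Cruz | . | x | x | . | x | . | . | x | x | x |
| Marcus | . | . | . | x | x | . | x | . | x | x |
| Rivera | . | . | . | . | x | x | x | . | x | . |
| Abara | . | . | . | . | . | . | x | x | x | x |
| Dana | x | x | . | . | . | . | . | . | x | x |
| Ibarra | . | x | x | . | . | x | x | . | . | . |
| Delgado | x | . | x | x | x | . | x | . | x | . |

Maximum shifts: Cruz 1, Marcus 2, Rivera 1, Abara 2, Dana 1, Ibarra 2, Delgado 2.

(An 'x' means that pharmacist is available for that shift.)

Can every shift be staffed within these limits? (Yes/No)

Total capacity is 1+2+1+2+1+2+2 = 11 but 12 worker-slots are needed — infeasible.

No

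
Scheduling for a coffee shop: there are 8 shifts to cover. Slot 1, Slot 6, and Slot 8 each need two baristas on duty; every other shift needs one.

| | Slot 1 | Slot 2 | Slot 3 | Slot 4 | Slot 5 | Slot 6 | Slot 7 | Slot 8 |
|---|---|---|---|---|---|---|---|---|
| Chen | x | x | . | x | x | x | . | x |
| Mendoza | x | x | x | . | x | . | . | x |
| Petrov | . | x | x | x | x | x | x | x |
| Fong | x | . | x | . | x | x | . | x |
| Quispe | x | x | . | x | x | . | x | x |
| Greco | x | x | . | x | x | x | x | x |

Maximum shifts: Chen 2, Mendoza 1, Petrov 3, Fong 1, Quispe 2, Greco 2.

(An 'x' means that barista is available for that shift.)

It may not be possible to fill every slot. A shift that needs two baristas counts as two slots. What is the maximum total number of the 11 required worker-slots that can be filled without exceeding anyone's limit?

11

Total capacity across all baristas is 2+1+3+1+2+2 = 11, and 11 slots are needed, so at most 11 can be filled.
An assignment achieving 11: Slot 1→Fong+Quispe, Slot 2→Petrov, Slot 3→Mendoza, Slot 4→Chen, Slot 5→Greco, Slot 6→Chen+Petrov, Slot 7→Petrov, Slot 8→Quispe+Greco.
Loads: Chen 2/2, Mendoza 1/1, Petrov 3/3, Fong 1/1, Quispe 2/2, Greco 2/2.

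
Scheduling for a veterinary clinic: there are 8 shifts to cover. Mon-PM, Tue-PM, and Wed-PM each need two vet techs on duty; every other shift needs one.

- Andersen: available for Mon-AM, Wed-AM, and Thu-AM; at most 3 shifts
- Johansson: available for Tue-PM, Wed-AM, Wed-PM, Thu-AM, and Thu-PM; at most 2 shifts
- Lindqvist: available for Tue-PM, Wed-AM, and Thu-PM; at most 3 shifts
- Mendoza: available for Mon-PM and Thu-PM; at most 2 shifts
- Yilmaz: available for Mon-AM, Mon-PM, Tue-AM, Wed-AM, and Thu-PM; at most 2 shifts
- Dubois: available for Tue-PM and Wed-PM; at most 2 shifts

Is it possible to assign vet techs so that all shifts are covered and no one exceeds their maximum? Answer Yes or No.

Mon-PM can only be covered by Mendoza and Yilmaz, so that assignment is forced.
Tue-AM can only be covered by Yilmaz, so that assignment is forced.
Wed-PM can only be covered by Johansson and Dubois, so that assignment is forced.
One valid schedule: Mon-AM→Andersen, Mon-PM→Mendoza+Yilmaz, Tue-AM→Yilmaz, Tue-PM→Johansson+Lindqvist, Wed-AM→Andersen, Wed-PM→Johansson+Dubois, Thu-AM→Andersen, Thu-PM→Lindqvist.
Loads: Andersen 3/3, Johansson 2/2, Lindqvist 2/3, Mendoza 1/2, Yilmaz 2/2, Dubois 1/2 — all within limits.

Yes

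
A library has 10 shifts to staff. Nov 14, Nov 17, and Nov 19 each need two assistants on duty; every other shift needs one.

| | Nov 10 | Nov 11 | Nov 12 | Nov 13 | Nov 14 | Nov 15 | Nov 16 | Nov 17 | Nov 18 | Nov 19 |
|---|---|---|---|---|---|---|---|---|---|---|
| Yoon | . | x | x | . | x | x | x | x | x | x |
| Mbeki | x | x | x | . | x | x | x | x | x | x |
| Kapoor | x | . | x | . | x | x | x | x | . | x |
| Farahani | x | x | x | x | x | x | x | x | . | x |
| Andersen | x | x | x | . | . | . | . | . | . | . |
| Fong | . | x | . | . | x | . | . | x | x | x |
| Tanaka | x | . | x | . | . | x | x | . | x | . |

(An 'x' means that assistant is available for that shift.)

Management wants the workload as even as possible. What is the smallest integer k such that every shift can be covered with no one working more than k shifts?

With 7 assistants and 13 worker-slots to fill, someone must work at least ⌈13/7⌉ = 2 shifts, so k ≥ 2.
k = 2 works: Nov 10→Mbeki, Nov 11→Yoon, Nov 12→Andersen, Nov 13→Farahani, Nov 14→Mbeki+Kapoor, Nov 15→Tanaka, Nov 16→Tanaka, Nov 17→Kapoor+Fong, Nov 18→Yoon, Nov 19→Farahani+Fong.
Loads: Yoon 2, Mbeki 2, Kapoor 2, Farahani 2, Andersen 1, Fong 2, Tanaka 2 — all ≤ 2.

2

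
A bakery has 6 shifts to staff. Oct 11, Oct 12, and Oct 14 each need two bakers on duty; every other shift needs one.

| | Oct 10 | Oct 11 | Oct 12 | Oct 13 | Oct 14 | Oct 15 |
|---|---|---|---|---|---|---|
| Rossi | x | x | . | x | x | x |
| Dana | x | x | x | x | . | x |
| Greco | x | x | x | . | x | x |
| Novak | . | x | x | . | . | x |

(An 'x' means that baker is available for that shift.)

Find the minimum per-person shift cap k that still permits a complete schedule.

With 4 bakers and 9 worker-slots to fill, someone must work at least ⌈9/4⌉ = 3 shifts, so k ≥ 3.
k = 3 works: Oct 10→Rossi, Oct 11→Dana+Greco, Oct 12→Dana+Greco, Oct 13→Rossi, Oct 14→Rossi+Greco, Oct 15→Dana.
Loads: Rossi 3, Dana 3, Greco 3, Novak 0 — all ≤ 3.

3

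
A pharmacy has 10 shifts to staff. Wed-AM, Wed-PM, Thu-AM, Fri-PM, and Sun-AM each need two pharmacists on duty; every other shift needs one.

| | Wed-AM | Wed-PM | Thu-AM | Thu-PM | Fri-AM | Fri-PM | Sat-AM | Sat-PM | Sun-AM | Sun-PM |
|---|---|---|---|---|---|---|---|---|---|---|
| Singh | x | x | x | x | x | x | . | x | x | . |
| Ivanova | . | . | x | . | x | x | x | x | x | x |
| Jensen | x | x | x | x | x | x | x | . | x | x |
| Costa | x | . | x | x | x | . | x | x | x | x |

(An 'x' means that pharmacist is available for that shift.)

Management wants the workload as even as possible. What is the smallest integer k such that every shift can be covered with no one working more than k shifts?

4

With 4 pharmacists and 15 worker-slots to fill, someone must work at least ⌈15/4⌉ = 4 shifts, so k ≥ 4.
k = 4 works: Wed-AM→Singh+Jensen, Wed-PM→Singh+Jensen, Thu-AM→Jensen+Costa, Thu-PM→Singh, Fri-AM→Costa, Fri-PM→Singh+Ivanova, Sat-AM→Ivanova, Sat-PM→Ivanova, Sun-AM→Jensen+Costa, Sun-PM→Ivanova.
Loads: Singh 4, Ivanova 4, Jensen 4, Costa 3 — all ≤ 4.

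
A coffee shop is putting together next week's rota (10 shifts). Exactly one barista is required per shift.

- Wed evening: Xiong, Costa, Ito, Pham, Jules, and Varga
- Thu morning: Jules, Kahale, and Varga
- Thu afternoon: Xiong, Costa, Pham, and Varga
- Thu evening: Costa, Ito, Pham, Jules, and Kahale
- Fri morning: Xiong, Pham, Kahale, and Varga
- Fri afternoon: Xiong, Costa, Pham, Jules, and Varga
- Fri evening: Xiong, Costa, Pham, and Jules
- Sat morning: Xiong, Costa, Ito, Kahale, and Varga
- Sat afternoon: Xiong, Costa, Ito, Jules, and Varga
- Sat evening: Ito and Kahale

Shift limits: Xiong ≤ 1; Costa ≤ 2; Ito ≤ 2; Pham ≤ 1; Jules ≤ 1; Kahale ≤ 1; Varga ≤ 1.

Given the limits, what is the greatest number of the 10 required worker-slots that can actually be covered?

9

Total capacity across all baristas is 1+2+2+1+1+1+1 = 9, and 10 slots are needed, so at most 9 can be filled.
An assignment achieving 9: Thu morning→Jules, Thu afternoon→Xiong, Thu evening→Costa, Fri morning→Pham, Fri afternoon→Varga, Fri evening→Costa, Sat morning→Kahale, Sat afternoon→Ito, Sat evening→Ito.
Loads: Xiong 1/1, Costa 2/2, Ito 2/2, Pham 1/1, Jules 1/1, Kahale 1/1, Varga 1/1.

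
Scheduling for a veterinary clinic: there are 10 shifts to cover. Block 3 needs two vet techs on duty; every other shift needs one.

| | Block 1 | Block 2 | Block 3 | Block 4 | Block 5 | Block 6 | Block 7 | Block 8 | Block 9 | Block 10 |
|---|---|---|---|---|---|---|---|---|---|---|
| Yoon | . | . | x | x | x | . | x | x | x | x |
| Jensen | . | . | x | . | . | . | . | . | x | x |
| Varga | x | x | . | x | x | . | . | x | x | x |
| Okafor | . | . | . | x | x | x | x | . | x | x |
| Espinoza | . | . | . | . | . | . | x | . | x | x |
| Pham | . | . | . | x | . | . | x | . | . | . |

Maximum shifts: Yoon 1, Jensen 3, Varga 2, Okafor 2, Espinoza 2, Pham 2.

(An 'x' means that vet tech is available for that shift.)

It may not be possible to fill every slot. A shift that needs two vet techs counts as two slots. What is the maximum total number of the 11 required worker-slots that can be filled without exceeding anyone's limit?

Total capacity across all vet techs is 1+3+2+2+2+2 = 12, and 11 slots are needed, so at most 11 can be filled.
Shifts {Block 1, Block 2, Block 3, Block 8} need 5 slots but only Yoon, Jensen, and Varga are available for them, supplying at most 4 — so at least 1 slot must go unfilled.
An assignment achieving 10: Block 1→Varga, Block 2→Varga, Block 3→Yoon+Jensen, Block 4→Pham, Block 5→Okafor, Block 6→Okafor, Block 7→Espinoza, Block 9→Jensen, Block 10→Jensen.
Loads: Yoon 1/1, Jensen 3/3, Varga 2/2, Okafor 2/2, Espinoza 1/2, Pham 1/2.

10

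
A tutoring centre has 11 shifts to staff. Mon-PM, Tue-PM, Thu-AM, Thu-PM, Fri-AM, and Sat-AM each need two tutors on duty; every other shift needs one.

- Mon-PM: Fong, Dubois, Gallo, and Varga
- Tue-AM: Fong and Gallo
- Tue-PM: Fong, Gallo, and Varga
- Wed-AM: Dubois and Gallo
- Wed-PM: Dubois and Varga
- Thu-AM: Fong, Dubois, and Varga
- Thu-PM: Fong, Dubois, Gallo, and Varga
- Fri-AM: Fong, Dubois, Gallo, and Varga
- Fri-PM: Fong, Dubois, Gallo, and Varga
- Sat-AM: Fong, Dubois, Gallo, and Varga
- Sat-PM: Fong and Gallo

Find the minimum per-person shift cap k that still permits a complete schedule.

5

With 4 tutors and 17 worker-slots to fill, someone must work at least ⌈17/4⌉ = 5 shifts, so k ≥ 5.
k = 5 works: Mon-PM→Dubois+Gallo, Tue-AM→Fong, Tue-PM→Fong+Gallo, Wed-AM→Dubois, Wed-PM→Dubois, Thu-AM→Fong+Dubois, Thu-PM→Dubois+Gallo, Fri-AM→Gallo+Varga, Fri-PM→Fong, Sat-AM→Gallo+Varga, Sat-PM→Fong.
Loads: Fong 5, Dubois 5, Gallo 5, Varga 2 — all ≤ 5.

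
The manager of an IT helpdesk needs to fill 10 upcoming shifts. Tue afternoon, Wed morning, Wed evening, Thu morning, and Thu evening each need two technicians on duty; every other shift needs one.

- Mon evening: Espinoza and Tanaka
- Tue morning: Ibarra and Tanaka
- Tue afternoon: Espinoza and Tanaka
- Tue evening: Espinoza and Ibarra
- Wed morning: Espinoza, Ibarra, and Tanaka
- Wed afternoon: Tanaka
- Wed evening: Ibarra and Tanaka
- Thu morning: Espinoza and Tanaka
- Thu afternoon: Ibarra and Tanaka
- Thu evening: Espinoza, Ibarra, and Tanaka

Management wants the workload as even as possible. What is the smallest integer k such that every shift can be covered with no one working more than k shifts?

With 3 technicians and 15 worker-slots to fill, someone must work at least ⌈15/3⌉ = 5 shifts, so k ≥ 5.
k = 5 works: Mon evening→Espinoza, Tue morning→Ibarra, Tue afternoon→Espinoza+Tanaka, Tue evening→Espinoza, Wed morning→Espinoza+Ibarra, Wed afternoon→Tanaka, Wed evening→Ibarra+Tanaka, Thu morning→Espinoza+Tanaka, Thu afternoon→Ibarra, Thu evening→Ibarra+Tanaka.
Loads: Espinoza 5, Ibarra 5, Tanaka 5 — all ≤ 5.

5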